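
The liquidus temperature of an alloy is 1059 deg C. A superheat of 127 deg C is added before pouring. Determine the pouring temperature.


Formula: T_pour = T_melt + Superheat
T_pour = 1059 + 127 = 1186 deg C


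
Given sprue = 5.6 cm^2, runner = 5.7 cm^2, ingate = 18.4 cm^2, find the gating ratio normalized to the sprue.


Sprue:Runner:Ingate = 1 : 5.7/5.6 : 18.4/5.6 = 1:1.02:3.29

Final answer: 1:1.02:3.29


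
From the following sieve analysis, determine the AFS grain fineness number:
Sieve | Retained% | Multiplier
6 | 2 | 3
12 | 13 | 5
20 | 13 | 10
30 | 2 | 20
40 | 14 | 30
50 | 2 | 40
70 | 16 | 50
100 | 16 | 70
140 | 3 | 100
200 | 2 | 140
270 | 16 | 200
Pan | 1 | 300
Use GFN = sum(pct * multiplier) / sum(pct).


Formula: GFN = sum(pct * multiplier) / sum(pct)
sum(pct * multiplier) = 6741
sum(pct) = 100
GFN = 6741 / 100 = 67.41

67.41


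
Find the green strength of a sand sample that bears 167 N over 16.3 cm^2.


Formula: Compressive Strength = Force / Area
Strength = 167 N / 16.3 cm^2 = 10.2454 N/cm^2

10.2454 N/cm^2


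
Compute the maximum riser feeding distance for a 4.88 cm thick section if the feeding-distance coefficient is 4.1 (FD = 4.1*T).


Formula: FD = 4.1 * T  (riser feeding-distance rule)
FD = 4.1 * 4.88 cm = 20.0080 cm

Answer: 20.0080 cm


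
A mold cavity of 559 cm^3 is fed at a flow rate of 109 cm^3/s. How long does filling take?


Formula: t_fill = V_mold / Q_flow
t = 559 cm^3 / 109 cm^3/s = 5.1284 s


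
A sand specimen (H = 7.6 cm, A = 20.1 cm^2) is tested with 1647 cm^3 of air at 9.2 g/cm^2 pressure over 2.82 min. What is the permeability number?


Formula: Permeability Number P = (V * H) / (p * A * t)
Numerator: V * H = 1647 * 7.6 = 12517.2
Denominator: p * A * t = 9.2 * 20.1 * 2.82 = 521.4744
P = 12517.2 / 521.4744 = 24.0035

Final answer: 24.0035


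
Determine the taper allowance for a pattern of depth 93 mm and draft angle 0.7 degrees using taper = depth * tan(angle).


Formula: taper = depth * tan(draft_angle)
tan(0.7 deg) = 0.0122179
taper = 93 mm * 0.0122179 = 1.1363 mm

Final answer: 1.1363 mm


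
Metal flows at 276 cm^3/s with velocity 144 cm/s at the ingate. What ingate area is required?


Formula: A_ingate = Q / v  (continuity equation)
A = 276 cm^3/s / 144 cm/s = 1.9167 cm^2


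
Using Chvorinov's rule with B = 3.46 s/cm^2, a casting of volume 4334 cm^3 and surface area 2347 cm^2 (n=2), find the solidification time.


Formula: t_s = B * (V/A)^n  (Chvorinov's rule, n=2)
Modulus M = V/A = 4334/2347 = 1.846613 cm
M^2 = 1.846613^2 = 3.409980 cm^2
t_s = 3.46 * 3.409980 = 11.7985 s

11.7985 s


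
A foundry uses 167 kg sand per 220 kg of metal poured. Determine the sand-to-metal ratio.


Formula: Sand-to-Metal Ratio = W_sand / W_metal
Ratio = 167 kg / 220 kg = 0.7591

0.7591


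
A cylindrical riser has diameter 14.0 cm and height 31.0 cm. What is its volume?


Formula: V = pi * (D/2)^2 * H  (cylinder volume)
Radius = D/2 = 14.0/2 = 7.0 cm
V = pi * 7.0^2 * 31.0 = 4772.0792 cm^3

Answer: 4772.0792 cm^3


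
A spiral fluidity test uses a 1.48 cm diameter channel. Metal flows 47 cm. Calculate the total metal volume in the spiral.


Formula: V = pi * (d/2)^2 * L  (cylinder volume)
Radius = 1.48/2 = 0.74 cm
V = pi * 0.74^2 * 47 = 80.8558 cm^3

Answer: 80.8558 cm^3


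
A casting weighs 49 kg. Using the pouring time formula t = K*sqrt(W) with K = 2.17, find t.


Formula: t = K * sqrt(W)
sqrt(W) = sqrt(49) = 7.00000
t = 2.17 * 7.00000 = 15.1900 s

Answer: 15.1900 s


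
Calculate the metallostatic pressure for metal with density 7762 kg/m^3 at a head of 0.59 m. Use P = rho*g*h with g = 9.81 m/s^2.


Formula: P = rho * g * h
rho * g = 7762 * 9.81 = 76145.22 N/m^3
P = 76145.22 * 0.59 = 44925.6798 Pa

Answer: 44925.6798 Pa


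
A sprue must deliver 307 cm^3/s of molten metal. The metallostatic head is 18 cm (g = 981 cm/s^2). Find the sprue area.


Formula: v = sqrt(2*g*h), A = Q/v
Velocity: v = sqrt(2 * 981 * 18) = sqrt(35316) = 187.9255 cm/s
Sprue area: A = Q / v = 307 / 187.9255 = 1.6336 cm^2


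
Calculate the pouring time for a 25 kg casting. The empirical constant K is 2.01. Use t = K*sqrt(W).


Formula: t = K * sqrt(W)
sqrt(W) = sqrt(25) = 5.00000
t = 2.01 * 5.00000 = 10.0500 s


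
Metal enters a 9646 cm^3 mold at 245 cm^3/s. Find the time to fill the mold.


Formula: t_fill = V_mold / Q_flow
t = 9646 cm^3 / 245 cm^3/s = 39.3714 s


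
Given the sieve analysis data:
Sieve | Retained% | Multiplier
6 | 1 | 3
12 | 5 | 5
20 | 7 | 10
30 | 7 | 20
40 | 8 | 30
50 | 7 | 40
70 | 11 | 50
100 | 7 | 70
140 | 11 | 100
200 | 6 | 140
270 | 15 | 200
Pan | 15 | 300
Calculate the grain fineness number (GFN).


Formula: GFN = sum(pct * multiplier) / sum(pct)
sum(pct * multiplier) = 11238
sum(pct) = 100
GFN = 11238 / 100 = 112.38

112.38


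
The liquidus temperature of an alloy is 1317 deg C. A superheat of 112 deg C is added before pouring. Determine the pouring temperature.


Formula: T_pour = T_melt + Superheat
T_pour = 1317 + 112 = 1429 deg C


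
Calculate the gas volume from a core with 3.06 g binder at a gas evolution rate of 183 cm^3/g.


Formula: V_gas = W_binder * gas_evolution_rate
V = 3.06 g * 183 cm^3/g = 559.9800 cm^3


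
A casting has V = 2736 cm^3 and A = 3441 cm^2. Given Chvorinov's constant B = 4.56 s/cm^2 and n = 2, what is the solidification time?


Formula: t_s = B * (V/A)^n  (Chvorinov's rule, n=2)
Modulus M = V/A = 2736/3441 = 0.795118 cm
M^2 = 0.795118^2 = 0.632213 cm^2
t_s = 4.56 * 0.632213 = 2.8829 s

Final answer: 2.8829 s


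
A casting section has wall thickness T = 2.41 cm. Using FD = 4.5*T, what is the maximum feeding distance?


Formula: FD = 4.5 * T  (riser feeding-distance rule)
FD = 4.5 * 2.41 cm = 10.8450 cm

Answer: 10.8450 cm


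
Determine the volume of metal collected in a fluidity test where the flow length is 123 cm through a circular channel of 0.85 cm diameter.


Formula: V = pi * (d/2)^2 * L  (cylinder volume)
Radius = 0.85/2 = 0.425 cm
V = pi * 0.425^2 * 123 = 69.7964 cm^3

Answer: 69.7964 cm^3


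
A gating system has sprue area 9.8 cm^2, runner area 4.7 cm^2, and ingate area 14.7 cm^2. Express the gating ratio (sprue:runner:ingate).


Sprue:Runner:Ingate = 1 : 4.7/9.8 : 14.7/9.8 = 1:0.48:1.50


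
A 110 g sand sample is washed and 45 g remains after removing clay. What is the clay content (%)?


Formula: Clay% = (W_total - W_washed) / W_total * 100
Clay mass = 110 - 45 = 65 g
Clay% = 65 / 110 * 100 = 59.0909%

Final answer: 59.0909%


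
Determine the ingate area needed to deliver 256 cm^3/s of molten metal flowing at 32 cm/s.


Formula: A_ingate = Q / v  (continuity equation)
A = 256 cm^3/s / 32 cm/s = 8.0000 cm^2

Final answer: 8.0000 cm^2


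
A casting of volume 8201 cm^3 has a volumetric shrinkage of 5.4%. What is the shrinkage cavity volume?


Formula: V_shrink = V_casting * shrinkage_pct / 100
V_shrink = 8201 cm^3 * 5.4 / 100 = 442.8540 cm^3

Answer: 442.8540 cm^3


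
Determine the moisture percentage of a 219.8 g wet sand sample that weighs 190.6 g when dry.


Formula: MC = (W_wet - W_dry) / W_wet * 100
Water mass = 219.8 - 190.6 = 29.2 g
MC = 29.2 / 219.8 * 100 = 13.2848%

Final answer: 13.2848%


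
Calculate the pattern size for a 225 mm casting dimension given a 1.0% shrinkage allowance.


Formula: L_pattern = L_casting * (1 + shrinkage_rate/100)
Shrinkage factor = 1 + 1.0/100 = 1.01
L_pattern = 225 mm * 1.01 = 227.2500 mm

227.2500 mm


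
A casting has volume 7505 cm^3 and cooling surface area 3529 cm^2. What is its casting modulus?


Formula: Casting Modulus M = V / A
M = 7505 cm^3 / 3529 cm^2 = 2.1267 cm

Answer: 2.1267 cm


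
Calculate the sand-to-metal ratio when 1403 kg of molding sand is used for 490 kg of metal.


Formula: Sand-to-Metal Ratio = W_sand / W_metal
Ratio = 1403 kg / 490 kg = 2.8633

2.8633


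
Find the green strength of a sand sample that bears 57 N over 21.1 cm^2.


Formula: Compressive Strength = Force / Area
Strength = 57 N / 21.1 cm^2 = 2.7014 N/cm^2


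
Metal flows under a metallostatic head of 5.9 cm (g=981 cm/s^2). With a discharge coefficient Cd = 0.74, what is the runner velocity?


Formula: v = Cd * sqrt(2 * g * h)  (Torricelli with discharge coefficient)
2*g*h = 2 * 981 * 5.9 = 11575.8 cm^2/s^2
sqrt(11575.8) = 107.59089 cm/s
v = 0.74 * 107.59089 = 79.6173 cm/s


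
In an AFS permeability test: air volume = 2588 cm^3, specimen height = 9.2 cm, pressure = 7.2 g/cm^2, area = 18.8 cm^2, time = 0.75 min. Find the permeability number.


Formula: Permeability Number P = (V * H) / (p * A * t)
Numerator: V * H = 2588 * 9.2 = 23809.6
Denominator: p * A * t = 7.2 * 18.8 * 0.75 = 101.52
P = 23809.6 / 101.52 = 234.5311


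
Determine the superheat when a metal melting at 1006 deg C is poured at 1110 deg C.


Formula: Superheat = T_pour - T_melt
Superheat = 1110 - 1006 = 104 deg C

Final answer: 104 deg C


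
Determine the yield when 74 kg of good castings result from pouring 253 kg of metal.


Formula: Casting Yield = (W_good / W_total) * 100
Yield = (74 kg / 253 kg) * 100 = 29.2490%

29.2490%


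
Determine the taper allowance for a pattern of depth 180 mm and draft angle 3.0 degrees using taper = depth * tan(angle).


Formula: taper = depth * tan(draft_angle)
tan(3.0 deg) = 0.0524078
taper = 180 mm * 0.0524078 = 9.4334 mm

Final answer: 9.4334 mm


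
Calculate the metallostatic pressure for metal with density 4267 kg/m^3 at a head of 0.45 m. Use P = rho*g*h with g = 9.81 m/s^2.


Formula: P = rho * g * h
rho * g = 4267 * 9.81 = 41859.27 N/m^3
P = 41859.27 * 0.45 = 18836.6715 Pa

Final answer: 18836.6715 Pa


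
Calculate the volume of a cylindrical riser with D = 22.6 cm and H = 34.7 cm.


Formula: V = pi * (D/2)^2 * H  (cylinder volume)
Radius = D/2 = 22.6/2 = 11.3 cm
V = pi * 11.3^2 * 34.7 = 13919.9038 cm^3

Final answer: 13919.9038 cm^3


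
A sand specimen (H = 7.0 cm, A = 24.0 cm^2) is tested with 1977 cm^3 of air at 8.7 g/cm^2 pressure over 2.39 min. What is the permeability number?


Formula: Permeability Number P = (V * H) / (p * A * t)
Numerator: V * H = 1977 * 7.0 = 13839.0
Denominator: p * A * t = 8.7 * 24.0 * 2.39 = 499.032
P = 13839.0 / 499.032 = 27.7317

Answer: 27.7317


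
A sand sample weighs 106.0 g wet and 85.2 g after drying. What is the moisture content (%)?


Formula: MC = (W_wet - W_dry) / W_wet * 100
Water mass = 106.0 - 85.2 = 20.8 g
MC = 20.8 / 106.0 * 100 = 19.6226%

Final answer: 19.6226%


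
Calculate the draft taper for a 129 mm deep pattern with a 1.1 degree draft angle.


Formula: taper = depth * tan(draft_angle)
tan(1.1 deg) = 0.0192010
taper = 129 mm * 0.0192010 = 2.4769 mm


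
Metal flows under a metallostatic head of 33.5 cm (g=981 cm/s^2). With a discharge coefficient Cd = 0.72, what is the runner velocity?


Formula: v = Cd * sqrt(2 * g * h)  (Torricelli with discharge coefficient)
2*g*h = 2 * 981 * 33.5 = 65727.0 cm^2/s^2
sqrt(65727.0) = 256.37278 cm/s
v = 0.72 * 256.37278 = 184.5884 cm/s

Final answer: 184.5884 cm/s


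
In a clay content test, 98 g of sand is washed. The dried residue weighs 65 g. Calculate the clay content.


Formula: Clay% = (W_total - W_washed) / W_total * 100
Clay mass = 98 - 65 = 33 g
Clay% = 33 / 98 * 100 = 33.6735%

Final answer: 33.6735%


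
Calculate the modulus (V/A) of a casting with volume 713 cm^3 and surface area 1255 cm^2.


Formula: Casting Modulus M = V / A
M = 713 cm^3 / 1255 cm^2 = 0.5681 cm

Answer: 0.5681 cm


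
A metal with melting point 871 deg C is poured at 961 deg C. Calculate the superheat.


Formula: Superheat = T_pour - T_melt
Superheat = 961 - 871 = 90 deg C


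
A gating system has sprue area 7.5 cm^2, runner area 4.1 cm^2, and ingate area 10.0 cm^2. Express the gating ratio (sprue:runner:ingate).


Sprue:Runner:Ingate = 1 : 4.1/7.5 : 10.0/7.5 = 1:0.55:1.33

Final answer: 1:0.55:1.33


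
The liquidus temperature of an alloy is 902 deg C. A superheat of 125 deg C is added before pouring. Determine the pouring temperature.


Formula: T_pour = T_melt + Superheat
T_pour = 902 + 125 = 1027 deg C

1027 deg C


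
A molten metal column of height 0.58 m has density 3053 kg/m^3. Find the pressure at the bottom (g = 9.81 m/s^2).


Formula: P = rho * g * h
rho * g = 3053 * 9.81 = 29949.93 N/m^3
P = 29949.93 * 0.58 = 17370.9594 Pa

Answer: 17370.9594 Pa


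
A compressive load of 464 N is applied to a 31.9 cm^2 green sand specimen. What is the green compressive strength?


Formula: Compressive Strength = Force / Area
Strength = 464 N / 31.9 cm^2 = 14.5455 N/cm^2

Final answer: 14.5455 N/cm^2


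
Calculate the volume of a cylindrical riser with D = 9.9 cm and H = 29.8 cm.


Formula: V = pi * (D/2)^2 * H  (cylinder volume)
Radius = D/2 = 9.9/2 = 4.95 cm
V = pi * 4.95^2 * 29.8 = 2293.9108 cm^3

2293.9108 cm^3


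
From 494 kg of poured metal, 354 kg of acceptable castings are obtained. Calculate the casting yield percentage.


Formula: Casting Yield = (W_good / W_total) * 100
Yield = (354 kg / 494 kg) * 100 = 71.6599%

Final answer: 71.6599%


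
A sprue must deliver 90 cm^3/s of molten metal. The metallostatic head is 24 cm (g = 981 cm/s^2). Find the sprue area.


Formula: v = sqrt(2*g*h), A = Q/v
Velocity: v = sqrt(2 * 981 * 24) = sqrt(47088) = 216.9977 cm/s
Sprue area: A = Q / v = 90 / 216.9977 = 0.4148 cm^2

Final answer: 0.4148 cm^2


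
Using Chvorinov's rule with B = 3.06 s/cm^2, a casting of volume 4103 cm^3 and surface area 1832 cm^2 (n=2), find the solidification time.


Formula: t_s = B * (V/A)^n  (Chvorinov's rule, n=2)
Modulus M = V/A = 4103/1832 = 2.239629 cm
M^2 = 2.239629^2 = 5.015938 cm^2
t_s = 3.06 * 5.015938 = 15.3488 s

15.3488 s


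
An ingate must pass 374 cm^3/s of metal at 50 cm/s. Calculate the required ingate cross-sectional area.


Formula: A_ingate = Q / v  (continuity equation)
A = 374 cm^3/s / 50 cm/s = 7.4800 cm^2

Final answer: 7.4800 cm^2


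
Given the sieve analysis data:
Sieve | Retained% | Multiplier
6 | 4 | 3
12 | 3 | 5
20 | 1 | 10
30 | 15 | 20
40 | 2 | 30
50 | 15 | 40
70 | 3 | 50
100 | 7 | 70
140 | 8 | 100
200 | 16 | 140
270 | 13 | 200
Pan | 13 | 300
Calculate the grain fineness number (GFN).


Formula: GFN = sum(pct * multiplier) / sum(pct)
sum(pct * multiplier) = 11177
sum(pct) = 100
GFN = 11177 / 100 = 111.77

111.77


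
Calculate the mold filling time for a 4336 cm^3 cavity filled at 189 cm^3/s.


Formula: t_fill = V_mold / Q_flow
t = 4336 cm^3 / 189 cm^3/s = 22.9418 s

Final answer: 22.9418 s


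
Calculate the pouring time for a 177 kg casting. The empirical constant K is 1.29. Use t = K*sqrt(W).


Formula: t = K * sqrt(W)
sqrt(W) = sqrt(177) = 13.30413
t = 1.29 * 13.30413 = 17.1623 s


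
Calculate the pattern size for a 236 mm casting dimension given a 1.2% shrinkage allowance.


Formula: L_pattern = L_casting * (1 + shrinkage_rate/100)
Shrinkage factor = 1 + 1.2/100 = 1.012
L_pattern = 236 mm * 1.012 = 238.8320 mm

238.8320 mm


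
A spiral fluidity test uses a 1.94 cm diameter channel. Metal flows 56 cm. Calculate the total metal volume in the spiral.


Formula: V = pi * (d/2)^2 * L  (cylinder volume)
Radius = 1.94/2 = 0.97 cm
V = pi * 0.97^2 * 56 = 165.5318 cm^3

Answer: 165.5318 cm^3


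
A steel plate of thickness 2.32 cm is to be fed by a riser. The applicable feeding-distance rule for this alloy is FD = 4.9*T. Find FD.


Formula: FD = 4.9 * T  (riser feeding-distance rule)
FD = 4.9 * 2.32 cm = 11.3680 cm

11.3680 cm


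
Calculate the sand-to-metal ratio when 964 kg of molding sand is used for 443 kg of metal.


Formula: Sand-to-Metal Ratio = W_sand / W_metal
Ratio = 964 kg / 443 kg = 2.1761

Answer: 2.1761


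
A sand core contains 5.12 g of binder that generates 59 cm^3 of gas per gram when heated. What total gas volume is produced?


Formula: V_gas = W_binder * gas_evolution_rate
V = 5.12 g * 59 cm^3/g = 302.0800 cm^3


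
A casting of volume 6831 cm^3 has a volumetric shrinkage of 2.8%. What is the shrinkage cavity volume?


Formula: V_shrink = V_casting * shrinkage_pct / 100
V_shrink = 6831 cm^3 * 2.8 / 100 = 191.2680 cm^3

Answer: 191.2680 cm^3


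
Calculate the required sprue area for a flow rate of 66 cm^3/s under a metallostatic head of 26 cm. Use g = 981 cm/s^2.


Formula: v = sqrt(2*g*h), A = Q/v
Velocity: v = sqrt(2 * 981 * 26) = sqrt(51012) = 225.8584 cm/s
Sprue area: A = Q / v = 66 / 225.8584 = 0.2922 cm^2

Answer: 0.2922 cm^2


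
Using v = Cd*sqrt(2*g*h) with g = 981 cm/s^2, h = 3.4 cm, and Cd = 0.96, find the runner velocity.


Formula: v = Cd * sqrt(2 * g * h)  (Torricelli with discharge coefficient)
2*g*h = 2 * 981 * 3.4 = 6670.8 cm^2/s^2
sqrt(6670.8) = 81.67497 cm/s
v = 0.96 * 81.67497 = 78.4080 cm/s

78.4080 cm/s


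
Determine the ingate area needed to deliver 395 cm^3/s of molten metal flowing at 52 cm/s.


Formula: A_ingate = Q / v  (continuity equation)
A = 395 cm^3/s / 52 cm/s = 7.5962 cm^2

Answer: 7.5962 cm^2


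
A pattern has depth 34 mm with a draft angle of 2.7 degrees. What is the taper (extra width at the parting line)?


Formula: taper = depth * tan(draft_angle)
tan(2.7 deg) = 0.0471588
taper = 34 mm * 0.0471588 = 1.6034 mm


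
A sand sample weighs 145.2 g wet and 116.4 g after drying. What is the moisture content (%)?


Formula: MC = (W_wet - W_dry) / W_wet * 100
Water mass = 145.2 - 116.4 = 28.8 g
MC = 28.8 / 145.2 * 100 = 19.8347%

Final answer: 19.8347%


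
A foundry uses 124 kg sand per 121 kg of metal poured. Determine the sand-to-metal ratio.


Formula: Sand-to-Metal Ratio = W_sand / W_metal
Ratio = 124 kg / 121 kg = 1.0248

Answer: 1.0248


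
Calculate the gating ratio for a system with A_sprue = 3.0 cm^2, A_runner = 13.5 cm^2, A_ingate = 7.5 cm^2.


Sprue:Runner:Ingate = 1 : 13.5/3.0 : 7.5/3.0 = 1:4.50:2.50

Final answer: 1:4.50:2.50


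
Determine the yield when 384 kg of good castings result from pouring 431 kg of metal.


Formula: Casting Yield = (W_good / W_total) * 100
Yield = (384 kg / 431 kg) * 100 = 89.0951%


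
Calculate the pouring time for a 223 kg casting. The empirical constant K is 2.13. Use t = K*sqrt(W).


Formula: t = K * sqrt(W)
sqrt(W) = sqrt(223) = 14.93318
t = 2.13 * 14.93318 = 31.8077 s

Answer: 31.8077 s


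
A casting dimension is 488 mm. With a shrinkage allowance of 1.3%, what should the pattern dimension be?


Formula: L_pattern = L_casting * (1 + shrinkage_rate/100)
Shrinkage factor = 1 + 1.3/100 = 1.013
L_pattern = 488 mm * 1.013 = 494.3440 mm


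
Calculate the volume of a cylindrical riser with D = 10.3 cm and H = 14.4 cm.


Formula: V = pi * (D/2)^2 * H  (cylinder volume)
Radius = D/2 = 10.3/2 = 5.15 cm
V = pi * 5.15^2 * 14.4 = 1199.8496 cm^3

Final answer: 1199.8496 cm^3


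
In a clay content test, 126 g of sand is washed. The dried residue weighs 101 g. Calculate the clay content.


Formula: Clay% = (W_total - W_washed) / W_total * 100
Clay mass = 126 - 101 = 25 g
Clay% = 25 / 126 * 100 = 19.8413%

19.8413%


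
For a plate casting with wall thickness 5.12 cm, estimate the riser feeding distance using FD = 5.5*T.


Formula: FD = 5.5 * T  (riser feeding-distance rule)
FD = 5.5 * 5.12 cm = 28.1600 cm

Answer: 28.1600 cm


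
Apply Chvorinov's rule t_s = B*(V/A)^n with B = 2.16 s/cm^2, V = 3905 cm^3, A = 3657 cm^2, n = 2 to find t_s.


Formula: t_s = B * (V/A)^n  (Chvorinov's rule, n=2)
Modulus M = V/A = 3905/3657 = 1.067815 cm
M^2 = 1.067815^2 = 1.140229 cm^2
t_s = 2.16 * 1.140229 = 2.4629 s


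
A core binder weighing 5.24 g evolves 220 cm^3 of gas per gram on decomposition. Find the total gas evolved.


Formula: V_gas = W_binder * gas_evolution_rate
V = 5.24 g * 220 cm^3/g = 1152.8000 cm^3

1152.8000 cm^3


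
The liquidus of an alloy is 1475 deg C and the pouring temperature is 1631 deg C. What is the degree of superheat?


Formula: Superheat = T_pour - T_melt
Superheat = 1631 - 1475 = 156 deg C


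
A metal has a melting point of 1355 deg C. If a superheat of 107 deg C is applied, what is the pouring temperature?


Formula: T_pour = T_melt + Superheat
T_pour = 1355 + 107 = 1462 deg C


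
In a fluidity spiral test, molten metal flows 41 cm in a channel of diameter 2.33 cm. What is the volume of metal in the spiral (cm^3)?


Formula: V = pi * (d/2)^2 * L  (cylinder volume)
Radius = 2.33/2 = 1.165 cm
V = pi * 1.165^2 * 41 = 174.8178 cm^3

174.8178 cm^3


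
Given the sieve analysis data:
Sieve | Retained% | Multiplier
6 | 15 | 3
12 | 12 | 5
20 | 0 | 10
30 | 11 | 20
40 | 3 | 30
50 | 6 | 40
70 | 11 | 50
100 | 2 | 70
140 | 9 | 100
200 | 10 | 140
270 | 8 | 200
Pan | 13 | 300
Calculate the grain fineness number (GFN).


Formula: GFN = sum(pct * multiplier) / sum(pct)
sum(pct * multiplier) = 9145
sum(pct) = 100
GFN = 9145 / 100 = 91.45


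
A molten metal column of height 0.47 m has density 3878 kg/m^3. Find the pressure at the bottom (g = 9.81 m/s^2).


Formula: P = rho * g * h
rho * g = 3878 * 9.81 = 38043.18 N/m^3
P = 38043.18 * 0.47 = 17880.2946 Pa

Answer: 17880.2946 Pa


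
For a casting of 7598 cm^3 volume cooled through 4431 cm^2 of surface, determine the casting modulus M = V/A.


Formula: Casting Modulus M = V / A
M = 7598 cm^3 / 4431 cm^2 = 1.7147 cm

Answer: 1.7147 cm


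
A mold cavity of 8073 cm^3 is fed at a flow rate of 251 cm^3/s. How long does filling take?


Formula: t_fill = V_mold / Q_flow
t = 8073 cm^3 / 251 cm^3/s = 32.1633 s

32.1633 s


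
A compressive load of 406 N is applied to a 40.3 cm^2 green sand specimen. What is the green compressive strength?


Formula: Compressive Strength = Force / Area
Strength = 406 N / 40.3 cm^2 = 10.0744 N/cm^2

Answer: 10.0744 N/cm^2


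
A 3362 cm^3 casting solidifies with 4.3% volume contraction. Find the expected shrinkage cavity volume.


Formula: V_shrink = V_casting * shrinkage_pct / 100
V_shrink = 3362 cm^3 * 4.3 / 100 = 144.5660 cm^3

144.5660 cm^3


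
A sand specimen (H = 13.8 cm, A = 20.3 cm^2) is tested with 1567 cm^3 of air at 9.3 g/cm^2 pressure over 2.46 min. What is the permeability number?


Formula: Permeability Number P = (V * H) / (p * A * t)
Numerator: V * H = 1567 * 13.8 = 21624.6
Denominator: p * A * t = 9.3 * 20.3 * 2.46 = 464.4234
P = 21624.6 / 464.4234 = 46.5623

46.5623


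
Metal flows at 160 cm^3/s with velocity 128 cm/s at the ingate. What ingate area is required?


Formula: A_ingate = Q / v  (continuity equation)
A = 160 cm^3/s / 128 cm/s = 1.2500 cm^2


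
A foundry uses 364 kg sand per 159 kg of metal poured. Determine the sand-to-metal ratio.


Formula: Sand-to-Metal Ratio = W_sand / W_metal
Ratio = 364 kg / 159 kg = 2.2893

2.2893


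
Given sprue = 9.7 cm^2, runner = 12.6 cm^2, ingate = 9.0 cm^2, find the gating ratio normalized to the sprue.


Sprue:Runner:Ingate = 1 : 12.6/9.7 : 9.0/9.7 = 1:1.30:0.93

1:1.30:0.93


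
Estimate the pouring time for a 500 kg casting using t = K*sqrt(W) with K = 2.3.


Formula: t = K * sqrt(W)
sqrt(W) = sqrt(500) = 22.36068
t = 2.3 * 22.36068 = 51.4296 s

Final answer: 51.4296 s


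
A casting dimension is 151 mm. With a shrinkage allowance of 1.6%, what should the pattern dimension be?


Formula: L_pattern = L_casting * (1 + shrinkage_rate/100)
Shrinkage factor = 1 + 1.6/100 = 1.016
L_pattern = 151 mm * 1.016 = 153.4160 mm

153.4160 mm


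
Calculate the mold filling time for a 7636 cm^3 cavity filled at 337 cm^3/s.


Formula: t_fill = V_mold / Q_flow
t = 7636 cm^3 / 337 cm^3/s = 22.6588 s


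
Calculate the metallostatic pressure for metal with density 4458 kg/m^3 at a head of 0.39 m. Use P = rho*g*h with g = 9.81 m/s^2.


Formula: P = rho * g * h
rho * g = 4458 * 9.81 = 43732.98 N/m^3
P = 43732.98 * 0.39 = 17055.8622 Pa

Final answer: 17055.8622 Pa


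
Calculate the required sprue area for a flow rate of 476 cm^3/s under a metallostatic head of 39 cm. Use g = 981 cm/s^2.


Formula: v = sqrt(2*g*h), A = Q/v
Velocity: v = sqrt(2 * 981 * 39) = sqrt(76518) = 276.6189 cm/s
Sprue area: A = Q / v = 476 / 276.6189 = 1.7208 cm^2

Answer: 1.7208 cm^2


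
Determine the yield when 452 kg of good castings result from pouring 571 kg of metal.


Formula: Casting Yield = (W_good / W_total) * 100
Yield = (452 kg / 571 kg) * 100 = 79.1594%

79.1594%


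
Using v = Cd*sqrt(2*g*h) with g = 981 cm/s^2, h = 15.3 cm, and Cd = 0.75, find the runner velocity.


Formula: v = Cd * sqrt(2 * g * h)  (Torricelli with discharge coefficient)
2*g*h = 2 * 981 * 15.3 = 30018.6 cm^2/s^2
sqrt(30018.6) = 173.25877 cm/s
v = 0.75 * 173.25877 = 129.9441 cm/s

129.9441 cm/s


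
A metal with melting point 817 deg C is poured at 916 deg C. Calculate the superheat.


Formula: Superheat = T_pour - T_melt
Superheat = 916 - 817 = 99 deg C

Final answer: 99 deg C


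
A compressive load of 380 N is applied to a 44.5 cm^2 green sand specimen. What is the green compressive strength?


Formula: Compressive Strength = Force / Area
Strength = 380 N / 44.5 cm^2 = 8.5393 N/cm^2

Answer: 8.5393 N/cm^2


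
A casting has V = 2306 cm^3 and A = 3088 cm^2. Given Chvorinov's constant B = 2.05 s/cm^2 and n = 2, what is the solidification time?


Formula: t_s = B * (V/A)^n  (Chvorinov's rule, n=2)
Modulus M = V/A = 2306/3088 = 0.746762 cm
M^2 = 0.746762^2 = 0.557653 cm^2
t_s = 2.05 * 0.557653 = 1.1432 s

1.1432 s


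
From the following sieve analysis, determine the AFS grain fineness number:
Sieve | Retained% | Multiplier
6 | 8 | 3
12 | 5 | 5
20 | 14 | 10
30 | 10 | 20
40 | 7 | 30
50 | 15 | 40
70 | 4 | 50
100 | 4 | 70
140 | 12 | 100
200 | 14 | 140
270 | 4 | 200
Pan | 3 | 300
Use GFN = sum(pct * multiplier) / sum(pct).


Formula: GFN = sum(pct * multiplier) / sum(pct)
sum(pct * multiplier) = 6539
sum(pct) = 100
GFN = 6539 / 100 = 65.39

Final answer: 65.39


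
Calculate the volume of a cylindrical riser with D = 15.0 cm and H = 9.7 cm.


Formula: V = pi * (D/2)^2 * H  (cylinder volume)
Radius = D/2 = 15.0/2 = 7.5 cm
V = pi * 7.5^2 * 9.7 = 1714.1315 cm^3

1714.1315 cm^3


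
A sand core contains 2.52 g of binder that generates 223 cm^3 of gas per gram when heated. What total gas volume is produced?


Formula: V_gas = W_binder * gas_evolution_rate
V = 2.52 g * 223 cm^3/g = 561.9600 cm^3


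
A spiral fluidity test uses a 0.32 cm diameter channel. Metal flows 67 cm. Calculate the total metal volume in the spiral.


Formula: V = pi * (d/2)^2 * L  (cylinder volume)
Radius = 0.32/2 = 0.16 cm
V = pi * 0.16^2 * 67 = 5.3885 cm^3

5.3885 cm^3


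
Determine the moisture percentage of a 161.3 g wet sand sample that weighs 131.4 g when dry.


Formula: MC = (W_wet - W_dry) / W_wet * 100
Water mass = 161.3 - 131.4 = 29.9 g
MC = 29.9 / 161.3 * 100 = 18.5369%

Final answer: 18.5369%


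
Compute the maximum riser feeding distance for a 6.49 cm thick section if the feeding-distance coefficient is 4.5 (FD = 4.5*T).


Formula: FD = 4.5 * T  (riser feeding-distance rule)
FD = 4.5 * 6.49 cm = 29.2050 cm


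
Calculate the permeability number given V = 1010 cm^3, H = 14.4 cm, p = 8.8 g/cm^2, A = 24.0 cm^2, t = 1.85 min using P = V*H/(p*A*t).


Formula: Permeability Number P = (V * H) / (p * A * t)
Numerator: V * H = 1010 * 14.4 = 14544.0
Denominator: p * A * t = 8.8 * 24.0 * 1.85 = 390.72
P = 14544.0 / 390.72 = 37.2236

37.2236


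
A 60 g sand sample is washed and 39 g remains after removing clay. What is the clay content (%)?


Formula: Clay% = (W_total - W_washed) / W_total * 100
Clay mass = 60 - 39 = 21 g
Clay% = 21 / 60 * 100 = 35.0000%

35.0000%


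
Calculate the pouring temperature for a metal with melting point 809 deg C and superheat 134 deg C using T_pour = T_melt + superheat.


Formula: T_pour = T_melt + Superheat
T_pour = 809 + 134 = 943 deg C


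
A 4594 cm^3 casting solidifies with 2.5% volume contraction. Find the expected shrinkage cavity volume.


Formula: V_shrink = V_casting * shrinkage_pct / 100
V_shrink = 4594 cm^3 * 2.5 / 100 = 114.8500 cm^3

Answer: 114.8500 cm^3


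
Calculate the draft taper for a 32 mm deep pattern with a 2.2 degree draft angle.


Formula: taper = depth * tan(draft_angle)
tan(2.2 deg) = 0.0384161
taper = 32 mm * 0.0384161 = 1.2293 mm


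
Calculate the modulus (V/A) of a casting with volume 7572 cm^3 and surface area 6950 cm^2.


Formula: Casting Modulus M = V / A
M = 7572 cm^3 / 6950 cm^2 = 1.0895 cm


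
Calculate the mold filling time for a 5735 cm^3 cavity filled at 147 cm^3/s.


Formula: t_fill = V_mold / Q_flow
t = 5735 cm^3 / 147 cm^3/s = 39.0136 s


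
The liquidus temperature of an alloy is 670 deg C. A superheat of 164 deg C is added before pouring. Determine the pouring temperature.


Formula: T_pour = T_melt + Superheat
T_pour = 670 + 164 = 834 deg C


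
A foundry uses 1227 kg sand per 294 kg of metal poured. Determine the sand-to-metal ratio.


Formula: Sand-to-Metal Ratio = W_sand / W_metal
Ratio = 1227 kg / 294 kg = 4.1735


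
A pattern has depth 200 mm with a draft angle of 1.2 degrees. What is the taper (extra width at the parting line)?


Formula: taper = depth * tan(draft_angle)
tan(1.2 deg) = 0.0209470
taper = 200 mm * 0.0209470 = 4.1894 mm

Final answer: 4.1894 mm


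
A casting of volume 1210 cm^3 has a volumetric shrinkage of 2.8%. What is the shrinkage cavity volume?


Formula: V_shrink = V_casting * shrinkage_pct / 100
V_shrink = 1210 cm^3 * 2.8 / 100 = 33.8800 cm^3

33.8800 cm^3


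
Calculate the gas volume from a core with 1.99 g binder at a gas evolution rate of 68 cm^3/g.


Formula: V_gas = W_binder * gas_evolution_rate
V = 1.99 g * 68 cm^3/g = 135.3200 cm^3

Answer: 135.3200 cm^3


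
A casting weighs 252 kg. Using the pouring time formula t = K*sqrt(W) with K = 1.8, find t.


Formula: t = K * sqrt(W)
sqrt(W) = sqrt(252) = 15.87451
t = 1.8 * 15.87451 = 28.5741 s

Answer: 28.5741 s


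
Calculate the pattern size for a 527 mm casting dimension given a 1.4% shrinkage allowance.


Formula: L_pattern = L_casting * (1 + shrinkage_rate/100)
Shrinkage factor = 1 + 1.4/100 = 1.014
L_pattern = 527 mm * 1.014 = 534.3780 mm


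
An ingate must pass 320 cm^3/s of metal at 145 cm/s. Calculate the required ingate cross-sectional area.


Formula: A_ingate = Q / v  (continuity equation)
A = 320 cm^3/s / 145 cm/s = 2.2069 cm^2

Answer: 2.2069 cm^2


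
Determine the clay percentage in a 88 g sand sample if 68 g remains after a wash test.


Formula: Clay% = (W_total - W_washed) / W_total * 100
Clay mass = 88 - 68 = 20 g
Clay% = 20 / 88 * 100 = 22.7273%


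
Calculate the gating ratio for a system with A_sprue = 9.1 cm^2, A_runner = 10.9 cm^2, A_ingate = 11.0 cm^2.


Sprue:Runner:Ingate = 1 : 10.9/9.1 : 11.0/9.1 = 1:1.20:1.21

Answer: 1:1.20:1.21


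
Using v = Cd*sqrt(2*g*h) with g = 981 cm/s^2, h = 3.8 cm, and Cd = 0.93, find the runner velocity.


Formula: v = Cd * sqrt(2 * g * h)  (Torricelli with discharge coefficient)
2*g*h = 2 * 981 * 3.8 = 7455.6 cm^2/s^2
sqrt(7455.6) = 86.34582 cm/s
v = 0.93 * 86.34582 = 80.3016 cm/s

80.3016 cm/s


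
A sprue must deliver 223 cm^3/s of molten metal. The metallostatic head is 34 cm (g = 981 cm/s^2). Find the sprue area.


Formula: v = sqrt(2*g*h), A = Q/v
Velocity: v = sqrt(2 * 981 * 34) = sqrt(66708) = 258.2789 cm/s
Sprue area: A = Q / v = 223 / 258.2789 = 0.8634 cm^2

Answer: 0.8634 cm^2


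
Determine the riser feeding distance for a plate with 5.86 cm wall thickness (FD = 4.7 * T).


Formula: FD = 4.7 * T  (riser feeding-distance rule)
FD = 4.7 * 5.86 cm = 27.5420 cm


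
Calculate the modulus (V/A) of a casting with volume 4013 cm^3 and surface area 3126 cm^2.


Formula: Casting Modulus M = V / A
M = 4013 cm^3 / 3126 cm^2 = 1.2837 cm

1.2837 cm


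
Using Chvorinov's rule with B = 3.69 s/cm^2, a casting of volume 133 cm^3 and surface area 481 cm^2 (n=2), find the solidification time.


Formula: t_s = B * (V/A)^n  (Chvorinov's rule, n=2)
Modulus M = V/A = 133/481 = 0.276507 cm
M^2 = 0.276507^2 = 0.076456 cm^2
t_s = 3.69 * 0.076456 = 0.2821 s

Answer: 0.2821 s


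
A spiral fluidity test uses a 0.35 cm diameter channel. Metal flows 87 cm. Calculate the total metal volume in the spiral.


Formula: V = pi * (d/2)^2 * L  (cylinder volume)
Radius = 0.35/2 = 0.175 cm
V = pi * 0.175^2 * 87 = 8.3704 cm^3

Final answer: 8.3704 cm^3


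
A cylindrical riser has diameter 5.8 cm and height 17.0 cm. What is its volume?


Formula: V = pi * (D/2)^2 * H  (cylinder volume)
Radius = D/2 = 5.8/2 = 2.9 cm
V = pi * 2.9^2 * 17.0 = 449.1535 cm^3


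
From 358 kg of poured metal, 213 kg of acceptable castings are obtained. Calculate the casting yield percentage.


Formula: Casting Yield = (W_good / W_total) * 100
Yield = (213 kg / 358 kg) * 100 = 59.4972%


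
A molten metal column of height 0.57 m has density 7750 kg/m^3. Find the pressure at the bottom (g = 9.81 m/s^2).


Formula: P = rho * g * h
rho * g = 7750 * 9.81 = 76027.5 N/m^3
P = 76027.5 * 0.57 = 43335.6750 Pa


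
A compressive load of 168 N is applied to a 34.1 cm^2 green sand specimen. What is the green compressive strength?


Formula: Compressive Strength = Force / Area
Strength = 168 N / 34.1 cm^2 = 4.9267 N/cm^2


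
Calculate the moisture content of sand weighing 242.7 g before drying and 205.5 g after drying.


Formula: MC = (W_wet - W_dry) / W_wet * 100
Water mass = 242.7 - 205.5 = 37.2 g
MC = 37.2 / 242.7 * 100 = 15.3276%

15.3276%


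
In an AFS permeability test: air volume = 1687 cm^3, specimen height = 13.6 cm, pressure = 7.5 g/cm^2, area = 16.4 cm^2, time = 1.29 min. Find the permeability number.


Formula: Permeability Number P = (V * H) / (p * A * t)
Numerator: V * H = 1687 * 13.6 = 22943.2
Denominator: p * A * t = 7.5 * 16.4 * 1.29 = 158.67
P = 22943.2 / 158.67 = 144.5970

Final answer: 144.5970


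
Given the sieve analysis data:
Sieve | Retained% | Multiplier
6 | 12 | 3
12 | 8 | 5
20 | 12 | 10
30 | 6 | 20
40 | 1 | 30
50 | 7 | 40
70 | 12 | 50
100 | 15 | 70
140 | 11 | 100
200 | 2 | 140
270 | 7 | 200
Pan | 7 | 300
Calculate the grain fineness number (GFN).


Formula: GFN = sum(pct * multiplier) / sum(pct)
sum(pct * multiplier) = 7156
sum(pct) = 100
GFN = 7156 / 100 = 71.56

Answer: 71.56


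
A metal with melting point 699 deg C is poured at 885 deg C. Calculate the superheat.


Formula: Superheat = T_pour - T_melt
Superheat = 885 - 699 = 186 deg C


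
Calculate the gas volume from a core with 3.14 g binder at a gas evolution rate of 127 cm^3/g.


Formula: V_gas = W_binder * gas_evolution_rate
V = 3.14 g * 127 cm^3/g = 398.7800 cm^3

Final answer: 398.7800 cm^3


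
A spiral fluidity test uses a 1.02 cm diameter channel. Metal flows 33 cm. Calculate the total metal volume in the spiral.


Formula: V = pi * (d/2)^2 * L  (cylinder volume)
Radius = 1.02/2 = 0.51 cm
V = pi * 0.51^2 * 33 = 26.9652 cm^3

26.9652 cm^3


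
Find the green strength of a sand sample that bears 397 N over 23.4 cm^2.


Formula: Compressive Strength = Force / Area
Strength = 397 N / 23.4 cm^2 = 16.9658 N/cm^2


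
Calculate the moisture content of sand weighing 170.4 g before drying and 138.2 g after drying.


Formula: MC = (W_wet - W_dry) / W_wet * 100
Water mass = 170.4 - 138.2 = 32.2 g
MC = 32.2 / 170.4 * 100 = 18.8967%

18.8967%


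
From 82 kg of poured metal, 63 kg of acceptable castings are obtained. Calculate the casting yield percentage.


Formula: Casting Yield = (W_good / W_total) * 100
Yield = (63 kg / 82 kg) * 100 = 76.8293%

Answer: 76.8293%


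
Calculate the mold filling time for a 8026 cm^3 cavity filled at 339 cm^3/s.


Formula: t_fill = V_mold / Q_flow
t = 8026 cm^3 / 339 cm^3/s = 23.6755 s

Answer: 23.6755 s


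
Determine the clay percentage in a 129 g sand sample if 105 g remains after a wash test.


Formula: Clay% = (W_total - W_washed) / W_total * 100
Clay mass = 129 - 105 = 24 g
Clay% = 24 / 129 * 100 = 18.6047%


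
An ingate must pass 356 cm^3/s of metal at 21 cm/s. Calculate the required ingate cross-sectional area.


Formula: A_ingate = Q / v  (continuity equation)
A = 356 cm^3/s / 21 cm/s = 16.9524 cm^2

Final answer: 16.9524 cm^2


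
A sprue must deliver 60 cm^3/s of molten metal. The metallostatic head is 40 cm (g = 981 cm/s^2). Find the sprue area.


Formula: v = sqrt(2*g*h), A = Q/v
Velocity: v = sqrt(2 * 981 * 40) = sqrt(78480) = 280.1428 cm/s
Sprue area: A = Q / v = 60 / 280.1428 = 0.2142 cm^2


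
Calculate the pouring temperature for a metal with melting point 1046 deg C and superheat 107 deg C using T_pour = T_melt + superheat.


Formula: T_pour = T_melt + Superheat
T_pour = 1046 + 107 = 1153 deg C

1153 deg C


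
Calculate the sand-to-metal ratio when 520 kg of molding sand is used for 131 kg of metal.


Formula: Sand-to-Metal Ratio = W_sand / W_metal
Ratio = 520 kg / 131 kg = 3.9695

Final answer: 3.9695


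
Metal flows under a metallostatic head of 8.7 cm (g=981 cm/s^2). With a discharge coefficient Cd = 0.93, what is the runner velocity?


Formula: v = Cd * sqrt(2 * g * h)  (Torricelli with discharge coefficient)
2*g*h = 2 * 981 * 8.7 = 17069.4 cm^2/s^2
sqrt(17069.4) = 130.64991 cm/s
v = 0.93 * 130.64991 = 121.5044 cm/s


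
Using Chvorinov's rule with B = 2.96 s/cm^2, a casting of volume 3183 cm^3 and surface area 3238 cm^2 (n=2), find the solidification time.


Formula: t_s = B * (V/A)^n  (Chvorinov's rule, n=2)
Modulus M = V/A = 3183/3238 = 0.983014 cm
M^2 = 0.983014^2 = 0.966317 cm^2
t_s = 2.96 * 0.966317 = 2.8603 s

Answer: 2.8603 s


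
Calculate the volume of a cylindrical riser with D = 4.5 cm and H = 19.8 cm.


Formula: V = pi * (D/2)^2 * H  (cylinder volume)
Radius = D/2 = 4.5/2 = 2.25 cm
V = pi * 2.25^2 * 19.8 = 314.9054 cm^3


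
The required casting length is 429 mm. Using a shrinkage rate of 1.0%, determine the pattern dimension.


Formula: L_pattern = L_casting * (1 + shrinkage_rate/100)
Shrinkage factor = 1 + 1.0/100 = 1.01
L_pattern = 429 mm * 1.01 = 433.2900 mm

433.2900 mm


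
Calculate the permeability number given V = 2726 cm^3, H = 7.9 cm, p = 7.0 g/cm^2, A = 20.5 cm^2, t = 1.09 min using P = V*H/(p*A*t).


Formula: Permeability Number P = (V * H) / (p * A * t)
Numerator: V * H = 2726 * 7.9 = 21535.4
Denominator: p * A * t = 7.0 * 20.5 * 1.09 = 156.415
P = 21535.4 / 156.415 = 137.6812

Answer: 137.6812


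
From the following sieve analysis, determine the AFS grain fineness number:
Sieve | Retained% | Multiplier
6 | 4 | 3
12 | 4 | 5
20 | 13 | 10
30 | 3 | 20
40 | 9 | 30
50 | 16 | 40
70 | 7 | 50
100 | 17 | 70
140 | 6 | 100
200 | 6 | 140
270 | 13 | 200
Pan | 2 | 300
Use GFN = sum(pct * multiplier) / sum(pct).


Formula: GFN = sum(pct * multiplier) / sum(pct)
sum(pct * multiplier) = 7312
sum(pct) = 100
GFN = 7312 / 100 = 73.12


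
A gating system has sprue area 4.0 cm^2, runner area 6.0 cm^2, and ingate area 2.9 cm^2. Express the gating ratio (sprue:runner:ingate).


Sprue:Runner:Ingate = 1 : 6.0/4.0 : 2.9/4.0 = 1:1.50:0.73


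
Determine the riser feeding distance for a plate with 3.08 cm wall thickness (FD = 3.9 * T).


Formula: FD = 3.9 * T  (riser feeding-distance rule)
FD = 3.9 * 3.08 cm = 12.0120 cm

12.0120 cm


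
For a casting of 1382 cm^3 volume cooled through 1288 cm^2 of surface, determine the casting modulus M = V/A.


Formula: Casting Modulus M = V / A
M = 1382 cm^3 / 1288 cm^2 = 1.0730 cm

Answer: 1.0730 cm


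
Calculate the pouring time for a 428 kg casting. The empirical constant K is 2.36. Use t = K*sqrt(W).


Formula: t = K * sqrt(W)
sqrt(W) = sqrt(428) = 20.68816
t = 2.36 * 20.68816 = 48.8241 s

Answer: 48.8241 s


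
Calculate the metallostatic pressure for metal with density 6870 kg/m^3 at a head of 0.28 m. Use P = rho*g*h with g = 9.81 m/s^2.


Formula: P = rho * g * h
rho * g = 6870 * 9.81 = 67394.7 N/m^3
P = 67394.7 * 0.28 = 18870.5160 Pa

Answer: 18870.5160 Pa
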